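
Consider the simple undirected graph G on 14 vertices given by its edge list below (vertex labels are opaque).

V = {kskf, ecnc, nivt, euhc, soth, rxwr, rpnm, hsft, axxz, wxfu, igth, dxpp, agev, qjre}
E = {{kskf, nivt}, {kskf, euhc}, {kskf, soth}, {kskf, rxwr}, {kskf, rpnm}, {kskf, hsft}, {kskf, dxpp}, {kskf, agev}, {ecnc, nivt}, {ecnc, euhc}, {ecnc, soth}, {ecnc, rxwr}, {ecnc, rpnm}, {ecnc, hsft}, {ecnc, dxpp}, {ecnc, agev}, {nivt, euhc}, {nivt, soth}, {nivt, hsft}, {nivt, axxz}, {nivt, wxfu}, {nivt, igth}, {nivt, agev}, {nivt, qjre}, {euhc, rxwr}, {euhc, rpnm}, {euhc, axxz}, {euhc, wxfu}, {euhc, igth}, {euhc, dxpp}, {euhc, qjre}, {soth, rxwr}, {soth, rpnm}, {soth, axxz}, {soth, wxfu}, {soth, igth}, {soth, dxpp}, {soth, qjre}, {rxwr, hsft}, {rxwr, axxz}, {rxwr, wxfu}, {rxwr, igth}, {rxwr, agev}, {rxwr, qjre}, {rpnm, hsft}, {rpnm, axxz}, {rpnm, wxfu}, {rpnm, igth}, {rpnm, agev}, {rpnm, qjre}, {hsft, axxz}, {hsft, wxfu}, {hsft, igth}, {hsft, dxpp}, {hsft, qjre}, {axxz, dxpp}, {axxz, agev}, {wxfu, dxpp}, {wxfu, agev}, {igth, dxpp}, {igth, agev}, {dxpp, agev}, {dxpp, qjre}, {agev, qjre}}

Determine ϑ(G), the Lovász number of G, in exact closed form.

N(dxpp) = {kskf, ecnc, euhc, soth, hsft, axxz, wxfu, igth, agev, qjre}, |N(dxpp)| = 10.
N(soth) = {kskf, ecnc, nivt, rxwr, rpnm, axxz, wxfu, igth, dxpp, qjre}, |N(soth)| = 10.
deg(qjre) = 8; N(qjre) = {nivt, euhc, soth, rxwr, rpnm, hsft, dxpp, agev}.
Vertex agev has 10 neighbors: kskf, ecnc, nivt, rxwr, rpnm, axxz, wxfu, igth, dxpp, qjre.
3 parts of sizes [6, 4, 4]; α(G) = 6 = ϑ (perfect).
ϑ(G) ≈ 6.000000.
6 ≤ 6 ≤ 6: collapsed.

6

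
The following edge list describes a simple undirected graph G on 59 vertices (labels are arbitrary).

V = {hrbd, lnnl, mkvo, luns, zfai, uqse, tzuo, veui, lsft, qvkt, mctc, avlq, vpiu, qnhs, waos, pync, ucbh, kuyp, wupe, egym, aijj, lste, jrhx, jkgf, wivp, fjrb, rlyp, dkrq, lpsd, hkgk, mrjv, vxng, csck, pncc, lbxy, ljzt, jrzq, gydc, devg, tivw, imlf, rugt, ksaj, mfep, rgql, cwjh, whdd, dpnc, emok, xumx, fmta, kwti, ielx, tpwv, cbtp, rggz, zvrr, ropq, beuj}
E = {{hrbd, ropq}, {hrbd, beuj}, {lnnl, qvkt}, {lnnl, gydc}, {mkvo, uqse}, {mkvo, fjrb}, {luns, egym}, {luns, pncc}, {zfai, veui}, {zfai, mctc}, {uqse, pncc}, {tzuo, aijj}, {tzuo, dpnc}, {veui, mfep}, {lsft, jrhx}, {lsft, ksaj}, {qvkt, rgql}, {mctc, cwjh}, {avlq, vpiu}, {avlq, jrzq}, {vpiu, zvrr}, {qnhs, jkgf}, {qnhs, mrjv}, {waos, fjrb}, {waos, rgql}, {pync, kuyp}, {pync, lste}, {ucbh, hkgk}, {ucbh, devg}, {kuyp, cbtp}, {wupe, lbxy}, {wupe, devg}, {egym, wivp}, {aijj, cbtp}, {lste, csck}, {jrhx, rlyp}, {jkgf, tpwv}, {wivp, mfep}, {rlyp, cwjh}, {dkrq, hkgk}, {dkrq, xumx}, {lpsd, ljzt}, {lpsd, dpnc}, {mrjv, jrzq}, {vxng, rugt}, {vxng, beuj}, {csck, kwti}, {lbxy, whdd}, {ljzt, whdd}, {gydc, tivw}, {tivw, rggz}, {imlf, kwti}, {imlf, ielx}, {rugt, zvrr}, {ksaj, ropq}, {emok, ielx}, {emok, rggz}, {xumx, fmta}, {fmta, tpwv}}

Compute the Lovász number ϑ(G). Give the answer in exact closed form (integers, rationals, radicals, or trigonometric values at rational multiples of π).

Vertex ksaj has 2 neighbors: lsft, ropq.
Vertex dpnc has 2 neighbors: tzuo, lpsd.
N(dkrq) = {hkgk, xumx}, |N(dkrq)| = 2.
Vertex fjrb has 2 neighbors: mkvo, waos.
59-vertex 2-regular graph: connected 2-regular on 59 ⇒ C_{59}.
spec(A) ≈ [2.0, 1.98867, 1.95481, 1.8988, 1.82127, 1.72311, 1.60542, 1.46955, 1.31702, 1.14957, 0.9691, 0.77765, 0.57738, 0.37058, 0.15957, -0.05324, -0.26545, -0.47465, -0.67848, -0.87461, -1.06084, -1.23505, -1.39526, -1.53967, -1.66663, -1.7747, -1.86267, -1.92954, -1.97454, -1.99717] (distinct, 5 d.p.).
λ_max=2, λ_min=-2*cos(pi/59); ϑ = −59·λ_min/(λ_max−λ_min) = 59*cos(pi/59)/(cos(pi/59) + 1).
Numerically 29.4790799.
Sandwich: α(G)=29 ≤ ϑ(G)=59*cos(pi/59)/(cos(pi/59) + 1) ≤ χ(Ḡ)=30 (both strict).

59*cos(pi/59)/(cos(pi/59) + 1)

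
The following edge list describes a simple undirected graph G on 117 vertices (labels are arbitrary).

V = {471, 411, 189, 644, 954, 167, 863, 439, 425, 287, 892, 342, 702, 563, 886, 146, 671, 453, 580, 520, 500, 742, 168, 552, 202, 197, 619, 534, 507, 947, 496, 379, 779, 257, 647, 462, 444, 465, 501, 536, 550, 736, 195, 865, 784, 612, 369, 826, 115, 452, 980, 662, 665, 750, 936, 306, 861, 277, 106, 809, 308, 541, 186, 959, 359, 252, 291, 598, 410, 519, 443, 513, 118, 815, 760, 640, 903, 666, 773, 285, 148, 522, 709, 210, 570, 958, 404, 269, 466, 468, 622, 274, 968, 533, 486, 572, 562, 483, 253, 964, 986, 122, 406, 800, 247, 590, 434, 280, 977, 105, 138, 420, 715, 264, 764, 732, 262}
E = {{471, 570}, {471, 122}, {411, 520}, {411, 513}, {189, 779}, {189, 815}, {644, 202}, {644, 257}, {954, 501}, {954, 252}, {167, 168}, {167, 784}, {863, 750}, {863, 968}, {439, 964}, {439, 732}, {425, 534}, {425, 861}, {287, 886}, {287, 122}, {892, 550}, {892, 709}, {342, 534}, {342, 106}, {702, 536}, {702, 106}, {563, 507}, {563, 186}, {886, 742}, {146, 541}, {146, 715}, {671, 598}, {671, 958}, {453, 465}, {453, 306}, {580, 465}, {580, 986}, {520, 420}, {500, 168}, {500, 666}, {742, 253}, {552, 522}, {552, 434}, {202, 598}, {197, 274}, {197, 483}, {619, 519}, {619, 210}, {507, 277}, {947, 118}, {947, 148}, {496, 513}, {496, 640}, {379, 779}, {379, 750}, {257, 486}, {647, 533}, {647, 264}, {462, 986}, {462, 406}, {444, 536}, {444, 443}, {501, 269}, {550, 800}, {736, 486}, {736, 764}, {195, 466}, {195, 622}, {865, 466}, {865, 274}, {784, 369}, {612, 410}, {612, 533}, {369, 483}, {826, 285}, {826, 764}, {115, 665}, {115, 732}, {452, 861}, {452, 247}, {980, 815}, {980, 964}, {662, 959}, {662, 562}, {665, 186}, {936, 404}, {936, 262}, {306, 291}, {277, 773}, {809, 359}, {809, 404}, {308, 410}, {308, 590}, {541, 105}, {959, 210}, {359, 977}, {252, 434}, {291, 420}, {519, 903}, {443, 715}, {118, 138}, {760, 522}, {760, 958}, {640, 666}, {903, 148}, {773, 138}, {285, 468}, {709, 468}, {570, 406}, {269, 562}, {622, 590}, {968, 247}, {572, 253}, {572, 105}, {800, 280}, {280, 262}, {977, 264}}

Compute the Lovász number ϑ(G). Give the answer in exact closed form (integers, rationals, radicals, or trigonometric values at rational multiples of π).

deg(420) = 2; N(420) = {520, 291}.
deg(764) = 2; N(764) = {736, 826}.
deg(947) = 2; N(947) = {118, 148}.
deg(826) = 2; N(826) = {285, 764}.
Regular of degree 2 on 117 vertices: connected 2-regular on 117 ⇒ C_{117}.
The 59 distinct eigenvalues: [2.0, 1.997, 1.988, 1.974, 1.954, 1.928, 1.897, 1.86, 1.818, 1.771, 1.718, 1.661, 1.599, 1.532, 1.461, 1.385, 1.306, 1.223, 1.136, 1.046, 0.953, 0.857, 0.759, 0.659, 0.556, 0.453, 0.347, 0.241, 0.134, 0.027, -0.081, -0.188, -0.294, -0.4, -0.505, -0.608, -0.709, -0.809, -0.906, -1.0, -1.092, -1.18, -1.265, -1.346, -1.424, -1.497, -1.566, -1.631, -1.69, -1.745, -1.795, -1.84, -1.879, -1.913, -1.942, -1.965, -1.982, -1.994, -1.999].
λ_max=2, λ_min=-2*cos(pi/117); ϑ = −117·λ_min/(λ_max−λ_min) = 117*cos(pi/117)/(cos(pi/117) + 1).
= 58.48945428… (decimal).
58 ≤ 117*cos(pi/117)/(cos(pi/117) + 1) ≤ 59: both strict.

117*cos(pi/117)/(cos(pi/117) + 1)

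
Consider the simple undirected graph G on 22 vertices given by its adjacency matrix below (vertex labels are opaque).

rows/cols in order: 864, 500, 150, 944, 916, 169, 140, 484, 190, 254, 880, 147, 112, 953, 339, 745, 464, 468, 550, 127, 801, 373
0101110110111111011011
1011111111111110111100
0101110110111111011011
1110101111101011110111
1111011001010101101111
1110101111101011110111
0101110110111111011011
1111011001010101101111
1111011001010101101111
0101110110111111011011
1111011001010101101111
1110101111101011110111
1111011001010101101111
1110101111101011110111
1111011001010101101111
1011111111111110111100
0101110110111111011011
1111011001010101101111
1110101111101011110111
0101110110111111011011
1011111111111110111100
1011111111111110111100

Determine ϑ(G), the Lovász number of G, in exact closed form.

deg(864) = 16; N(864) = {500, 944, 916, 169, 484, 190, 880, 147, 112, 953, 339, 745, 468, 550, 801, 373}.
N(484) = {864, 500, 150, 944, 169, 140, 254, 147, 953, 745, 464, 550, 127, 801, 373}, |N(484)| = 15.
N(468) = {864, 500, 150, 944, 169, 140, 254, 147, 953, 745, 464, 550, 127, 801, 373}, |N(468)| = 15.
Vertex 953 has 17 neighbors: 864, 500, 150, 916, 140, 484, 190, 254, 880, 112, 339, 745, 464, 468, 127, 801, 373.
K_{7,6,5,4} (perfect); ϑ(G) = α(G) = max{7,6,5,4} = 7.
= 7.0000000… (decimal).
Lovász sandwich 7 ≤ 7 ≤ 7: collapsed.

7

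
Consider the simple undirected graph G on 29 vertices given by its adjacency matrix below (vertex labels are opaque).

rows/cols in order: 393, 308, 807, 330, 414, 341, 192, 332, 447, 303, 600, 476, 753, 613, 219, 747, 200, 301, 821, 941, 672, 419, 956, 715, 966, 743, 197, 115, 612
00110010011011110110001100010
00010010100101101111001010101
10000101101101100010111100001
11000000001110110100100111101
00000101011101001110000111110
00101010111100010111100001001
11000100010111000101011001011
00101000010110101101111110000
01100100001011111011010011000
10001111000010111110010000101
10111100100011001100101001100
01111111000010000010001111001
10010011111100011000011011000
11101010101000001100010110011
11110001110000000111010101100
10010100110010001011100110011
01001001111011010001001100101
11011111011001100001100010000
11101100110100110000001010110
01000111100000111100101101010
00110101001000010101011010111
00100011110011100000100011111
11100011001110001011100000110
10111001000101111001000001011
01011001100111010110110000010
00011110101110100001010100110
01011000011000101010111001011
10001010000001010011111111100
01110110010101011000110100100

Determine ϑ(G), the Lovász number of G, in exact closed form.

N(476) = {308, 807, 330, 414, 341, 192, 332, 753, 821, 956, 715, 966, 743, 612}, |N(476)| = 14.
deg(715) = 14; N(715) = {393, 807, 330, 414, 332, 476, 613, 219, 747, 200, 941, 743, 115, 612}.
N(956) = {393, 308, 807, 192, 332, 600, 476, 753, 200, 821, 941, 672, 197, 115}, |N(956)| = 14.
Vertex 807 has 14 neighbors: 393, 341, 332, 447, 600, 476, 613, 219, 821, 672, 419, 956, 715, 612.
Every vertex has degree 14 (N=29); Paley(29): SR with (k,λ,μ)=(14,6,7).
A has 3 distinct eigenvalues ≈ [14.0, 2.193, -3.193].
Lovász (edge-transitive): ϑ = −29·(-sqrt(29)/2 - 1/2)/((14)−(-sqrt(29)/2 - 1/2)) = sqrt(29).
Numerically 5.38516.

sqrt(29)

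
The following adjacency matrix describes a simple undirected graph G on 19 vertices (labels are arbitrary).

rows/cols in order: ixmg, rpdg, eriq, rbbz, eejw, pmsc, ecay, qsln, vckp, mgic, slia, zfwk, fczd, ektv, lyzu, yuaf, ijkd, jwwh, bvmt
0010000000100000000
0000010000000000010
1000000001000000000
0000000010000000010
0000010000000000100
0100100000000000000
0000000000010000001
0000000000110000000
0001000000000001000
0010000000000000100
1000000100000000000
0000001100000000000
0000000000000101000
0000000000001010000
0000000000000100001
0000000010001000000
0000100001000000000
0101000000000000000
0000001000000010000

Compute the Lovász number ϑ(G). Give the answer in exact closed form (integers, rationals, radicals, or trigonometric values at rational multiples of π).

19*cos(pi/19)/(cos(pi/19) + 1)

N(eriq) = {ixmg, mgic}, |N(eriq)| = 2.
N(bvmt) = {ecay, lyzu}, |N(bvmt)| = 2.
Vertex qsln has 2 neighbors: slia, zfwk.
N(yuaf) = {vckp, fczd}, |N(yuaf)| = 2.
2-regular, N=19; connected 2-regular on 19 ⇒ C_{19}.
A has 10 distinct eigenvalues ≈ [2.0, 1.8916, 1.5783, 1.0939, 0.491, -0.1652, -0.8034, -1.3546, -1.7589, -1.9727].
−19·(-2*cos(pi/19)) / ((2)−(-2*cos(pi/19))) = 19*cos(pi/19)/(cos(pi/19) + 1) = ϑ(G).
≈ 9.434771374 (to 9 d.p.).
α=9, χ(Ḡ)=10; ϑ=19*cos(pi/19)/(cos(pi/19) + 1) lies between (both strict).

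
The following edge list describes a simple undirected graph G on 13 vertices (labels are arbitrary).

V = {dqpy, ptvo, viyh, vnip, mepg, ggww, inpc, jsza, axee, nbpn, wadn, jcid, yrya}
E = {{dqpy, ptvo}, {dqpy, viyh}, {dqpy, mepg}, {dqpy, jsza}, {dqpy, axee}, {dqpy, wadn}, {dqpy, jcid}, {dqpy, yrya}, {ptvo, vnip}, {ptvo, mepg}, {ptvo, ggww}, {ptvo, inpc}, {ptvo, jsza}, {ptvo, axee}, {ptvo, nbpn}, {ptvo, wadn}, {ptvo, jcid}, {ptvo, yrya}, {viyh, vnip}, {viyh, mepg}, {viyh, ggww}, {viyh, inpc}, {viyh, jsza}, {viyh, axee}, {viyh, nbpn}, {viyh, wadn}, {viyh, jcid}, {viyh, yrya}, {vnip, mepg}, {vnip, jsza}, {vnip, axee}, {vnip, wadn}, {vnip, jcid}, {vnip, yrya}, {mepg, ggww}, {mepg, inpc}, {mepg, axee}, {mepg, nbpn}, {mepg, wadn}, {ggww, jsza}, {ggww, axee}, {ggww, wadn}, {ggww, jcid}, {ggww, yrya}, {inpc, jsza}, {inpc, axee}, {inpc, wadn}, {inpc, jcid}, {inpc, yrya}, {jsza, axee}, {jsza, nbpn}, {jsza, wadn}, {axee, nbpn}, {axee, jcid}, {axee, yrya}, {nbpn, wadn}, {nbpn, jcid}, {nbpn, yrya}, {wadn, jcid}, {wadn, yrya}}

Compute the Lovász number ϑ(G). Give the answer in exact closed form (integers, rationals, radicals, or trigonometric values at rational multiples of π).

Vertex nbpn has 8 neighbors: ptvo, viyh, mepg, jsza, axee, wadn, jcid, yrya.
deg(viyh) = 11; N(viyh) = {dqpy, vnip, mepg, ggww, inpc, jsza, axee, nbpn, wadn, jcid, yrya}.
deg(yrya) = 9; N(yrya) = {dqpy, ptvo, viyh, vnip, ggww, inpc, axee, nbpn, wadn}.
deg(ptvo) = 11; N(ptvo) = {dqpy, vnip, mepg, ggww, inpc, jsza, axee, nbpn, wadn, jcid, yrya}.
G = K_{5,4,2,2}: α = 5 = χ(Ḡ), so ϑ = 5.
Numerically 5.000000.
5 ≤ 5 ≤ 5: collapsed.

5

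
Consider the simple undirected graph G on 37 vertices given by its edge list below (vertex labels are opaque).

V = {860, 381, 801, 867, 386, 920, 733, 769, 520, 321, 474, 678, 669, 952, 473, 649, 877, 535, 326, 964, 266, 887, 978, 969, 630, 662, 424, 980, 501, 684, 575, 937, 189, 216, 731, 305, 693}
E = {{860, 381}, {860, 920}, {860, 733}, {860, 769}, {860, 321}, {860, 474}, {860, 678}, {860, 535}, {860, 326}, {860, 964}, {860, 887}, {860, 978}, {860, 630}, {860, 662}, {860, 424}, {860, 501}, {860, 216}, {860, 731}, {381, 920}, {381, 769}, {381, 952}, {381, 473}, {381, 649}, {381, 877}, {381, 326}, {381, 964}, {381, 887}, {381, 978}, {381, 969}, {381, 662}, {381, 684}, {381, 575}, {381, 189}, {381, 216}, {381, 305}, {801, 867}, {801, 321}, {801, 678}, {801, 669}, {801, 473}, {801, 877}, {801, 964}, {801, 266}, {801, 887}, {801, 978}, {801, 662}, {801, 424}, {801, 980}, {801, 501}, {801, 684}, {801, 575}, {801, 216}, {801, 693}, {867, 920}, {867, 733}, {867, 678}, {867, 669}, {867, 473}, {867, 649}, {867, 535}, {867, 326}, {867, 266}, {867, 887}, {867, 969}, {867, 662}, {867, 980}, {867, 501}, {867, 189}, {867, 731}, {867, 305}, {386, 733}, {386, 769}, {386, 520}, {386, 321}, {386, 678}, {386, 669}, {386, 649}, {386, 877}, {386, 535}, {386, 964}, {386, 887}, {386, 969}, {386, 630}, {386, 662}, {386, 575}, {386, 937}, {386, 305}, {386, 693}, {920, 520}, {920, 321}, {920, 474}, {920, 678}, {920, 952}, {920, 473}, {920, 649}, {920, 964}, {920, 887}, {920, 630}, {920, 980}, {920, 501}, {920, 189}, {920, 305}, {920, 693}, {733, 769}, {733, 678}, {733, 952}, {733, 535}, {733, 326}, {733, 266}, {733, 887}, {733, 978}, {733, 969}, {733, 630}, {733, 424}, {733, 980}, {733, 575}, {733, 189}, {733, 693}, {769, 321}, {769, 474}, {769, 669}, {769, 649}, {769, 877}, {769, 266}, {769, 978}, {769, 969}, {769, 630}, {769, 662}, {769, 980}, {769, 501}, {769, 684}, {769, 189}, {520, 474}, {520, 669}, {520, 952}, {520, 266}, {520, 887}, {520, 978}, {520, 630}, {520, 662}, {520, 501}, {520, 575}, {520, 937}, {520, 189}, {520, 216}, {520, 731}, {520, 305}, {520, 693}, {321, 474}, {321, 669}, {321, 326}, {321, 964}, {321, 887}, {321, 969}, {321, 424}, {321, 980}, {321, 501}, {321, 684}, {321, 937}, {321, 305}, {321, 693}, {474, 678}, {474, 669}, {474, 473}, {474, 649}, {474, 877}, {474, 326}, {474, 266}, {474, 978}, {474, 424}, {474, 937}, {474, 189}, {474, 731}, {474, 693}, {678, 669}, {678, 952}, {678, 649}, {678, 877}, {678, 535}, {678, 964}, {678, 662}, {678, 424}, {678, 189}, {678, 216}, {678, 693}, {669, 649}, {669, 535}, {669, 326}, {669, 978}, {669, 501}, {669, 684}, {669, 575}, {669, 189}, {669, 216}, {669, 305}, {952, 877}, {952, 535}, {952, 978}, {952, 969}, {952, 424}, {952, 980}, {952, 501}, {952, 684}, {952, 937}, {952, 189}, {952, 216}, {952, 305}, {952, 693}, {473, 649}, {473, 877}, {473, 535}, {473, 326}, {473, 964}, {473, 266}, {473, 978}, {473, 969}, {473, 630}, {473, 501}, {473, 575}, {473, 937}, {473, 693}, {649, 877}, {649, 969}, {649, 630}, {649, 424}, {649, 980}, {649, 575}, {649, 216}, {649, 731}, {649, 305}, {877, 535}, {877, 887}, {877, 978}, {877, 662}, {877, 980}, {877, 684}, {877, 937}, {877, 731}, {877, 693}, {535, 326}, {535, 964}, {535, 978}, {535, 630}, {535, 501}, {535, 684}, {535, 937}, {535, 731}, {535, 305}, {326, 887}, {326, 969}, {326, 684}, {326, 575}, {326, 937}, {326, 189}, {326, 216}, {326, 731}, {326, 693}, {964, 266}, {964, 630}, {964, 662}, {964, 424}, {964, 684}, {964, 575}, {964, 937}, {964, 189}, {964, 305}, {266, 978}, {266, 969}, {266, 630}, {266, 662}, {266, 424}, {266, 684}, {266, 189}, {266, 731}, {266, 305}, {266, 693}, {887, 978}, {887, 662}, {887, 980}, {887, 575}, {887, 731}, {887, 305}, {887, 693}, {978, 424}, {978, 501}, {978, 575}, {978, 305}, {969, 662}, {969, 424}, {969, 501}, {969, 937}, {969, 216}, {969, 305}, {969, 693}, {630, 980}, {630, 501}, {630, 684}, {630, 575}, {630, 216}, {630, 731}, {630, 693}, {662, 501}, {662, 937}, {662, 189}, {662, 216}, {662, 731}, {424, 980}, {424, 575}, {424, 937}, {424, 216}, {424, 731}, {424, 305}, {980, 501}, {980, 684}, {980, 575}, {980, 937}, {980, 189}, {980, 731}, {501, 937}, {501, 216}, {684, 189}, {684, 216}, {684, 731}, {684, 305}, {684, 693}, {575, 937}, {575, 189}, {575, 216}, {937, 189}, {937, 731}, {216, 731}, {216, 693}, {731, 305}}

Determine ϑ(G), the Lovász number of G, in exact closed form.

Vertex 473 has 18 neighbors: 381, 801, 867, 920, 474, 649, 877, 535, 326, 964, 266, 978, 969, 630, 501, 575, 937, 693.
Vertex 381 has 18 neighbors: 860, 920, 769, 952, 473, 649, 877, 326, 964, 887, 978, 969, 662, 684, 575, 189, 216, 305.
Vertex 501 has 18 neighbors: 860, 801, 867, 920, 769, 520, 321, 669, 952, 473, 535, 978, 969, 630, 662, 980, 937, 216.
deg(575) = 18; N(575) = {381, 801, 386, 733, 520, 669, 473, 649, 326, 964, 887, 978, 630, 424, 980, 937, 189, 216}.
37-vertex 18-regular graph: strongly regular (37,18,8,9).
A has 3 distinct eigenvalues ≈ [18.0, 2.54138, -3.54138].
−37·(-sqrt(37)/2 - 1/2) / ((18)−(-sqrt(37)/2 - 1/2)) = sqrt(37) = ϑ(G).
ϑ(G) ≈ 6.082763.

sqrt(37)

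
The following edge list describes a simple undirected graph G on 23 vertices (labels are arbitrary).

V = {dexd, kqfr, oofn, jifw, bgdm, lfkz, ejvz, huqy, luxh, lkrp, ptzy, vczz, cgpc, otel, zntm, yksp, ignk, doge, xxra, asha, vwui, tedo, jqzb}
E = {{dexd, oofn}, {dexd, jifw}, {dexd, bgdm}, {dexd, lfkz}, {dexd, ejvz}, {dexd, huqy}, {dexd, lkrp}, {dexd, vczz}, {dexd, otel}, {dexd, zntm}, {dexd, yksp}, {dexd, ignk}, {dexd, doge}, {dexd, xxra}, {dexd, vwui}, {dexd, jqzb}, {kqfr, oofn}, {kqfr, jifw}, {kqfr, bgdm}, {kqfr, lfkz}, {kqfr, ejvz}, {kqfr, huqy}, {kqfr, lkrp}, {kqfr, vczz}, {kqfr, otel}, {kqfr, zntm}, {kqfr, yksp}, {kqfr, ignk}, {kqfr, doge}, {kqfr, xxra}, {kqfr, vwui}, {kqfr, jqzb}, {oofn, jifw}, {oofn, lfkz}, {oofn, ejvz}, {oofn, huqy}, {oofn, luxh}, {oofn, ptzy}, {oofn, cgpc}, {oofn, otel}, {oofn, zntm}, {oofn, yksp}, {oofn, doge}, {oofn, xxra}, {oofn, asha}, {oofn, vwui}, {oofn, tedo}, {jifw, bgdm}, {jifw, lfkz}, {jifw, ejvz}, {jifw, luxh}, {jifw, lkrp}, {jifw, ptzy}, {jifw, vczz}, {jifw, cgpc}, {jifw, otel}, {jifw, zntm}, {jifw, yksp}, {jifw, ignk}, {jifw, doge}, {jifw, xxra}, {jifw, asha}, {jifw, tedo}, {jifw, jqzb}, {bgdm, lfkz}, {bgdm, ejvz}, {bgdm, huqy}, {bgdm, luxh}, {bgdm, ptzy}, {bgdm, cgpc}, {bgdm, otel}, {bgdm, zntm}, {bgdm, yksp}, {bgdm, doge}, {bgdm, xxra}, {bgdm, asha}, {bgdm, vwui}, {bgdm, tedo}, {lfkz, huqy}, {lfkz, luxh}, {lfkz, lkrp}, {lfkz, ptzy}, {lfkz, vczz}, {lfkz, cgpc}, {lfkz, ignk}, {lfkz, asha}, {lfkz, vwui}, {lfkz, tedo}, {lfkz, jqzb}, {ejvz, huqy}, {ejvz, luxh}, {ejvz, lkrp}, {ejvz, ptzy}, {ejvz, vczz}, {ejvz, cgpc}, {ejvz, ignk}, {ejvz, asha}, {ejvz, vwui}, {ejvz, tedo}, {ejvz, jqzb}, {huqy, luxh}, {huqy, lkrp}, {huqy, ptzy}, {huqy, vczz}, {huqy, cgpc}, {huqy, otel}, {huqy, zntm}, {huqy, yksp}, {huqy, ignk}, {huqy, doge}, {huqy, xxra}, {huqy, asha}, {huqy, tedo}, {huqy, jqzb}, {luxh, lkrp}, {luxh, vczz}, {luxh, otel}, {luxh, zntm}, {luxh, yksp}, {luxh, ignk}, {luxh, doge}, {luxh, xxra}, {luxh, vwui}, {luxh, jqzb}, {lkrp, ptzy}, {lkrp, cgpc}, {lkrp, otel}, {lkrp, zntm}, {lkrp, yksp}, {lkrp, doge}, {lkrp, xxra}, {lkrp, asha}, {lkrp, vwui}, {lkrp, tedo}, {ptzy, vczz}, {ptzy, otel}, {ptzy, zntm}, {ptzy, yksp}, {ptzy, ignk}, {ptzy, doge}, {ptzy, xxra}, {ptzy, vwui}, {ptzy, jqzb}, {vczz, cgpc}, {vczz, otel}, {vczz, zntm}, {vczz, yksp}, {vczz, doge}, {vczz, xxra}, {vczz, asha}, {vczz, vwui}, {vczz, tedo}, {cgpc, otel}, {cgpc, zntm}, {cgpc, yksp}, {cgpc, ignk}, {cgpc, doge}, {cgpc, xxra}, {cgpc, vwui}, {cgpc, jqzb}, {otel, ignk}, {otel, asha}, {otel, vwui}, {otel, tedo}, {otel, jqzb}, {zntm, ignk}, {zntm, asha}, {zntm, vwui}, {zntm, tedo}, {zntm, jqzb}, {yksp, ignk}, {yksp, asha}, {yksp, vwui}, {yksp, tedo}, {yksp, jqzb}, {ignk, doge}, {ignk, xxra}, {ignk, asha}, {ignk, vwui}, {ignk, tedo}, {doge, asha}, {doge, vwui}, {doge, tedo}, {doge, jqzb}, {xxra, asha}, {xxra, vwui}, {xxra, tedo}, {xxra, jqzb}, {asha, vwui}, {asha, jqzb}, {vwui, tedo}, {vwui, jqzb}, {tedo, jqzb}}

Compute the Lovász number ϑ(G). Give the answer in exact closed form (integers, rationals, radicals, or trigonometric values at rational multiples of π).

N(luxh) = {oofn, jifw, bgdm, lfkz, ejvz, huqy, lkrp, vczz, otel, zntm, yksp, ignk, doge, xxra, vwui, jqzb}, |N(luxh)| = 16.
N(ptzy) = {oofn, jifw, bgdm, lfkz, ejvz, huqy, lkrp, vczz, otel, zntm, yksp, ignk, doge, xxra, vwui, jqzb}, |N(ptzy)| = 16.
Vertex zntm has 16 neighbors: dexd, kqfr, oofn, jifw, bgdm, huqy, luxh, lkrp, ptzy, vczz, cgpc, ignk, asha, vwui, tedo, jqzb.
deg(oofn) = 17; N(oofn) = {dexd, kqfr, jifw, lfkz, ejvz, huqy, luxh, ptzy, cgpc, otel, zntm, yksp, doge, xxra, asha, vwui, tedo}.
4 parts of sizes [7, 7, 6, 3]; α(G) = 7 = ϑ (perfect).
Numerically 7.000000.
Lovász sandwich 7 ≤ 7 ≤ 7: collapsed.

7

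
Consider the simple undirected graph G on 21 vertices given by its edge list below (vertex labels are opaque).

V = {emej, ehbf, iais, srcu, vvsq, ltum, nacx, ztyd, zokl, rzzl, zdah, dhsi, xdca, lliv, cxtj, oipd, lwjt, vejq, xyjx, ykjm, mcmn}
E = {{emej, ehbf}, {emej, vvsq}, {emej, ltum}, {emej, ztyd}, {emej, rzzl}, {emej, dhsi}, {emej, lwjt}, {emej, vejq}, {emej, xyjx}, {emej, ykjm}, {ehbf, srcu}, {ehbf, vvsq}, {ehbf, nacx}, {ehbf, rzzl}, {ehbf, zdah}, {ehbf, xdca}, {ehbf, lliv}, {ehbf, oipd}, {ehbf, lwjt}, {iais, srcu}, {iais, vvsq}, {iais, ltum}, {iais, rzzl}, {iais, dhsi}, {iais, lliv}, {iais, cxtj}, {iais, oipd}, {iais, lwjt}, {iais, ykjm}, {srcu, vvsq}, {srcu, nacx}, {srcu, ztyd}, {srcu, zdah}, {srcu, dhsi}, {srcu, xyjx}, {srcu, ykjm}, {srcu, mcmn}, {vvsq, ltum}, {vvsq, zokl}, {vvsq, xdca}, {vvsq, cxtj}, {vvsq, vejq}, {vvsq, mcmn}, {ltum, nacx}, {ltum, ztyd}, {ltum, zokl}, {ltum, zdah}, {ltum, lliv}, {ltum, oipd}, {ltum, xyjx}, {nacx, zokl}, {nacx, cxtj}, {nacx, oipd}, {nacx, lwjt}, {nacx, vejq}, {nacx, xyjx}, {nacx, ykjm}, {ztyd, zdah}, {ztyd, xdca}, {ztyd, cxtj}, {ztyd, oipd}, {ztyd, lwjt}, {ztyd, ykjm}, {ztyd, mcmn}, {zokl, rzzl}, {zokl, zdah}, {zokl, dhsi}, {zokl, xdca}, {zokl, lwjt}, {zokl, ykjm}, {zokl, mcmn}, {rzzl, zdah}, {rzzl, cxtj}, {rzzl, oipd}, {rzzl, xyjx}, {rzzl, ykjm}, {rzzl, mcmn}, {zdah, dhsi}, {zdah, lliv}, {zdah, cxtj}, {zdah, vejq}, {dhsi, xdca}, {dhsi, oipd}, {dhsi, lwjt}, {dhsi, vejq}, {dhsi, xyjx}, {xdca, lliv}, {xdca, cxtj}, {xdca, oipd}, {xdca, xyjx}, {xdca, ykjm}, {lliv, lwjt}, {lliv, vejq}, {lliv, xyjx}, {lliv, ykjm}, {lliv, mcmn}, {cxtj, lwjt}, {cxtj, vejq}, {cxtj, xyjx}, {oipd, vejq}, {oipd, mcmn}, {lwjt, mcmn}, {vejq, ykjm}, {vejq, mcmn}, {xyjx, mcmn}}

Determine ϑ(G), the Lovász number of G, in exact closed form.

N(oipd) = {ehbf, iais, ltum, nacx, ztyd, rzzl, dhsi, xdca, vejq, mcmn}, |N(oipd)| = 10.
N(zokl) = {vvsq, ltum, nacx, rzzl, zdah, dhsi, xdca, lwjt, ykjm, mcmn}, |N(zokl)| = 10.
N(ltum) = {emej, iais, vvsq, nacx, ztyd, zokl, zdah, lliv, oipd, xyjx}, |N(ltum)| = 10.
N(emej) = {ehbf, vvsq, ltum, ztyd, rzzl, dhsi, lwjt, vejq, xyjx, ykjm}, |N(emej)| = 10.
G on 21 vertices is 10-regular; Kneser-type, 2-subsets of [7].
Distinct eigenvalues (to 3 d.p.): [10.0, 1.0, -4.0].
Lovász (edge-transitive): ϑ = −21·(-4)/((10)−(-4)) = 6.
= 6.00000000… (decimal).

6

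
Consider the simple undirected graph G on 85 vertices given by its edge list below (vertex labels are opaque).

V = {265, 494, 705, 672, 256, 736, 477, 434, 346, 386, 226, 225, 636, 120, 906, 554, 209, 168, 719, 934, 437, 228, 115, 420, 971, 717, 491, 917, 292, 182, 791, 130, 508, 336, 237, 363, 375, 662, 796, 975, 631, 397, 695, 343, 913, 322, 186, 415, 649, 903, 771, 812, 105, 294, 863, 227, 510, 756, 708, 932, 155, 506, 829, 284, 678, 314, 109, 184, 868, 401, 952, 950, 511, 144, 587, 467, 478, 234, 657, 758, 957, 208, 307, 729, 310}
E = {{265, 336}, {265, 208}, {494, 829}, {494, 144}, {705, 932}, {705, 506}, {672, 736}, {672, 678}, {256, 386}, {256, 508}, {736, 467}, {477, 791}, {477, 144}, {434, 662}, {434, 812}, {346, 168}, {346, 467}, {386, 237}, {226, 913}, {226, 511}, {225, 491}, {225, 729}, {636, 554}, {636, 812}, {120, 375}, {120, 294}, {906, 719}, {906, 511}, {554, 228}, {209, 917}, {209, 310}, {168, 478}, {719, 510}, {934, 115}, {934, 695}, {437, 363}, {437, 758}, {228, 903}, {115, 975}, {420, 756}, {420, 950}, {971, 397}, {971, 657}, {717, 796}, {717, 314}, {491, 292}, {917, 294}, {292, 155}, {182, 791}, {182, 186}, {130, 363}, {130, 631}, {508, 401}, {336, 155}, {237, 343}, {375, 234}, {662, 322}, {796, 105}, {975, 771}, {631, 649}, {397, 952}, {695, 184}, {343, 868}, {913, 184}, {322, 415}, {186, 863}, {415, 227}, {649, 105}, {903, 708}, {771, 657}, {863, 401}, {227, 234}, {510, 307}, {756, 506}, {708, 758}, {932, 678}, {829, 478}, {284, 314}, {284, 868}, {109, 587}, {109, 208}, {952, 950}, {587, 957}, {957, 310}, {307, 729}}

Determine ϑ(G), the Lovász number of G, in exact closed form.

85*cos(pi/85)/(cos(pi/85) + 1)

deg(934) = 2; N(934) = {115, 695}.
deg(791) = 2; N(791) = {477, 182}.
deg(292) = 2; N(292) = {491, 155}.
deg(208) = 2; N(208) = {265, 109}.
2-regular, N=85; this is C_{85}, the 85-cycle.
Distinct eigenvalues (to 5 d.p.): [2.0, 1.99454, 1.97818, 1.95102, 1.91321, 1.86494, 1.80649, 1.73818, 1.66037, 1.57349, 1.47802, 1.37447, 1.26342, 1.14547, 1.02126, 0.89148, 0.75682, 0.61803, 0.47587, 0.33111, 0.18454, 0.03696, -0.11082, -0.258, -0.40376, -0.54733, -0.6879, -0.82471, -0.95702, -1.08411, -1.20527, -1.31985, -1.42722, -1.5268, -1.61803, -1.70043, -1.77355, -1.83697, -1.89037, -1.93344, -1.96595, -1.98772, -1.99863].
λ_max=2, λ_min=-2*cos(pi/85); ϑ = −85·λ_min/(λ_max−λ_min) = 85*cos(pi/85)/(cos(pi/85) + 1).
ϑ(G) ≈ 42.4855.
42 ≤ 85*cos(pi/85)/(cos(pi/85) + 1) ≤ 43: both strict.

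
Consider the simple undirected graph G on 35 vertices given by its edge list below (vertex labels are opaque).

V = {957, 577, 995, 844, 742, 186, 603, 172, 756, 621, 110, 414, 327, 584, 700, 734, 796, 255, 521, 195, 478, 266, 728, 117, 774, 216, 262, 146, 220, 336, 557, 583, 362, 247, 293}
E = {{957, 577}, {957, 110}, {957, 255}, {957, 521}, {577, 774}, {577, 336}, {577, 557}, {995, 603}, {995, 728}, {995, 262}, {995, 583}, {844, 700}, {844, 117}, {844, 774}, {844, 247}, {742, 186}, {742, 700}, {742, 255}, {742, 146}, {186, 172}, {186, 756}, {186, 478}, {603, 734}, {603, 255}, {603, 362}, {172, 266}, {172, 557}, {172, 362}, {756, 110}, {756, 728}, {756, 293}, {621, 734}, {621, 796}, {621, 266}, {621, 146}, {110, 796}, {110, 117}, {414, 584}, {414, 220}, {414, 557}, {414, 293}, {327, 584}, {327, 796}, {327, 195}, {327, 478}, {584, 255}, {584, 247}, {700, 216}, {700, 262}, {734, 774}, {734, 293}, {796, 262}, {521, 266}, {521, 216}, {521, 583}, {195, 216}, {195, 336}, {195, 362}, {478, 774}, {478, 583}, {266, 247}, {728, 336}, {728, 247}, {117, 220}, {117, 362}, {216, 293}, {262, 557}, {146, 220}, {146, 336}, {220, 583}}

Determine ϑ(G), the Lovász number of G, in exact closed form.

15

Vertex 700 has 4 neighbors: 844, 742, 216, 262.
N(414) = {584, 220, 557, 293}, |N(414)| = 4.
deg(796) = 4; N(796) = {621, 110, 327, 262}.
N(756) = {186, 110, 728, 293}, |N(756)| = 4.
4-regular, N=35; Kneser-type, 3-subsets of [7].
spec(A) ≈ [4.0, 2.0, -1.0, -3.0] (distinct, 4 d.p.).
Lovász: ϑ = −35(-3)/(4+-1*(-3)) = 15.
≈ 15.0000 (to 4 d.p.).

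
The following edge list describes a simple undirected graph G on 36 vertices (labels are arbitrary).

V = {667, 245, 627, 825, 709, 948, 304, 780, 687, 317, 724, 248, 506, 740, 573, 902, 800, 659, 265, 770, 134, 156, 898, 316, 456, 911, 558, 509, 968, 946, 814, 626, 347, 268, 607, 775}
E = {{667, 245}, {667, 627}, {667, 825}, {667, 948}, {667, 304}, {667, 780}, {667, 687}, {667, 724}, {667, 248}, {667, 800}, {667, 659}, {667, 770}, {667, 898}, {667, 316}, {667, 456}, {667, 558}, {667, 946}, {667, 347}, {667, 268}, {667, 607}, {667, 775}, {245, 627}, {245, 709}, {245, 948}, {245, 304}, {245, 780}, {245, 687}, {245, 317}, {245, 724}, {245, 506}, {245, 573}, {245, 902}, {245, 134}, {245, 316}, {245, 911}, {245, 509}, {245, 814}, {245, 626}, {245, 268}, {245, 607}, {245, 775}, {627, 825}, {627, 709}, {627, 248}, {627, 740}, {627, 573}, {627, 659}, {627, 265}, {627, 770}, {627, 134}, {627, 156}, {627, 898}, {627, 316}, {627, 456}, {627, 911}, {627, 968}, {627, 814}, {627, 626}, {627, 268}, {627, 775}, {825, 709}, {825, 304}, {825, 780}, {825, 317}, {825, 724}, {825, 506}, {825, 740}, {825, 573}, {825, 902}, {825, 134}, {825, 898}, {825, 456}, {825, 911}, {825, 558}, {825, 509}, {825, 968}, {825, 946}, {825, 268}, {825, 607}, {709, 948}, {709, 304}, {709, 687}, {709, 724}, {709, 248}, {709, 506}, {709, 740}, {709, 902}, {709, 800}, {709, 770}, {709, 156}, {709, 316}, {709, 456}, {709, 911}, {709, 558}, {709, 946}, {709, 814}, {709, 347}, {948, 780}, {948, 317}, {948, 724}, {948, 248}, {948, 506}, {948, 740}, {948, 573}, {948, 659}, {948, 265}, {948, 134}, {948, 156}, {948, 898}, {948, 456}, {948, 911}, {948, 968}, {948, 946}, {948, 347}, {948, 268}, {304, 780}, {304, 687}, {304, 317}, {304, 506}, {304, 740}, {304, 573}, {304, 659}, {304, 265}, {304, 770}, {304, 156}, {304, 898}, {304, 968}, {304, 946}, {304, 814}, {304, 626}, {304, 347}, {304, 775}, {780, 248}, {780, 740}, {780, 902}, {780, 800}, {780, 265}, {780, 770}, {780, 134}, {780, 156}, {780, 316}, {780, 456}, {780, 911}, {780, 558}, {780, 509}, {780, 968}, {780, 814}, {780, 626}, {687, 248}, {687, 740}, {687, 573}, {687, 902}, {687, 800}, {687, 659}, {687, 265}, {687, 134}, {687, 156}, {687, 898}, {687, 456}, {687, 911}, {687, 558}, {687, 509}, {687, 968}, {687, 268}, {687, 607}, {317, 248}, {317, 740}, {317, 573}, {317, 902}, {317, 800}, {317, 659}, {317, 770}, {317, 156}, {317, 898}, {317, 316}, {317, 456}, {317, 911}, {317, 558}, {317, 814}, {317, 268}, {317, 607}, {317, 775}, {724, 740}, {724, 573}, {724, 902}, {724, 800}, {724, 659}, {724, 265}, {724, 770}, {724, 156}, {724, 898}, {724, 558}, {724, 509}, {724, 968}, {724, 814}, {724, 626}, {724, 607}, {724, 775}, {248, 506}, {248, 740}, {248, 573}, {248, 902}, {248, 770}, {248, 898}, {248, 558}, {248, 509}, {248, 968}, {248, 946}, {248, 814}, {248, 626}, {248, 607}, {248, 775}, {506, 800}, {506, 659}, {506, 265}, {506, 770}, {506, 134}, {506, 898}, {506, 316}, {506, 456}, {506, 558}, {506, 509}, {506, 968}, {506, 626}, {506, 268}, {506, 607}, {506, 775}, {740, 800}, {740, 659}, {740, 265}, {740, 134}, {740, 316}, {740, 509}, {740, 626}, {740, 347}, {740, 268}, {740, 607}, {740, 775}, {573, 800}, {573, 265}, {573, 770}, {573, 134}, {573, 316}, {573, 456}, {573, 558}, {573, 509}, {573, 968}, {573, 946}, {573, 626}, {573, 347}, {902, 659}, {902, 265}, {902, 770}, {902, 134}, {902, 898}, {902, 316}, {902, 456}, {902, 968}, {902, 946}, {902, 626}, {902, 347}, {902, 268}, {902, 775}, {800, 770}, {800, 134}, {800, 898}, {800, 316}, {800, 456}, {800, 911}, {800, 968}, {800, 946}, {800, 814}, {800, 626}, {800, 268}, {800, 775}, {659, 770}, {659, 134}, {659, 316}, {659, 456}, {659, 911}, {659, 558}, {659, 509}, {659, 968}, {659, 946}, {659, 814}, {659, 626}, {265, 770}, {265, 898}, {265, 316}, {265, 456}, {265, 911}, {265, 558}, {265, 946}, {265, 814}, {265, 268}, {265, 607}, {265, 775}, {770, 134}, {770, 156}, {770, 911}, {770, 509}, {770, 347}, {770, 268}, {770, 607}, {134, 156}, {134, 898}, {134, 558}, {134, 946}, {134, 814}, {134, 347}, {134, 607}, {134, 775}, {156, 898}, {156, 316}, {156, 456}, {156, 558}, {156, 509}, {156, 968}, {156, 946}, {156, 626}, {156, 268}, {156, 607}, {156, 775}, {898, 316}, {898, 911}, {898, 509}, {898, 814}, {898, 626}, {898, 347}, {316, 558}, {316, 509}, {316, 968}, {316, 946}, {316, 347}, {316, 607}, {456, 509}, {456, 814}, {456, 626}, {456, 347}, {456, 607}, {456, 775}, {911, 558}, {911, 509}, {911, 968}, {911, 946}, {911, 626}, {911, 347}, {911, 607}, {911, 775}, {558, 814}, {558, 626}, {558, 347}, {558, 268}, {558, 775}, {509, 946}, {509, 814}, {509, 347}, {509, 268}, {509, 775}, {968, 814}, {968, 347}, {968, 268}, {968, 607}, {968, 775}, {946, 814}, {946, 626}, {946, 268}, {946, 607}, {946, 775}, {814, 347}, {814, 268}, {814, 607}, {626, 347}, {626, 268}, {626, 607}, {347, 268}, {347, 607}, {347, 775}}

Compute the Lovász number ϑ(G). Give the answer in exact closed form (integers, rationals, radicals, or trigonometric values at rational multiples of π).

N(573) = {245, 627, 825, 948, 304, 687, 317, 724, 248, 800, 265, 770, 134, 316, 456, 558, 509, 968, 946, 626, 347}, |N(573)| = 21.
deg(506) = 21; N(506) = {245, 825, 709, 948, 304, 248, 800, 659, 265, 770, 134, 898, 316, 456, 558, 509, 968, 626, 268, 607, 775}.
deg(607) = 21; N(607) = {667, 245, 825, 687, 317, 724, 248, 506, 740, 265, 770, 134, 156, 316, 456, 911, 968, 946, 814, 626, 347}.
Vertex 948 has 21 neighbors: 667, 245, 709, 780, 317, 724, 248, 506, 740, 573, 659, 265, 134, 156, 898, 456, 911, 968, 946, 347, 268.
Regular of degree 21 on 36 vertices: this is K(9,2), the Kneser graph.
Distinct eigenvalues (to 4 d.p.): [21.0, 1.0, -6.0].
Lovász (edge-transitive): ϑ = −36·(-6)/((21)−(-6)) = 8.
ϑ(G) ≈ 8.00000.

8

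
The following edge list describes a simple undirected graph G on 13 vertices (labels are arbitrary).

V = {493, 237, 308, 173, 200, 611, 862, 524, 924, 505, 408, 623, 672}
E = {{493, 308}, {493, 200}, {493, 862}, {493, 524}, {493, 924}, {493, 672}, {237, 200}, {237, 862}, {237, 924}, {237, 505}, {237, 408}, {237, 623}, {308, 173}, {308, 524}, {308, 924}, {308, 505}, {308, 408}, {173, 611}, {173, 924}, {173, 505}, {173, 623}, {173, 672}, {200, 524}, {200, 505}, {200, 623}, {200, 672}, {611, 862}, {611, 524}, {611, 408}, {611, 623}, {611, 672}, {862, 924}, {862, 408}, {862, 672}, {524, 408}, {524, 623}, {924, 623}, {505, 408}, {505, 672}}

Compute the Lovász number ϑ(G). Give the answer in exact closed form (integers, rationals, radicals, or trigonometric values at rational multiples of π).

deg(408) = 6; N(408) = {237, 308, 611, 862, 524, 505}.
deg(672) = 6; N(672) = {493, 173, 200, 611, 862, 505}.
N(505) = {237, 308, 173, 200, 408, 672}, |N(505)| = 6.
N(173) = {308, 611, 924, 505, 623, 672}, |N(173)| = 6.
6-regular, N=13; Paley(13): SR with (k,λ,μ)=(6,2,3).
The 3 distinct eigenvalues: [6.0, 1.303, -2.303].
λ_max=6, λ_min=-sqrt(13)/2 - 1/2; ϑ = −13·λ_min/(λ_max−λ_min) = sqrt(13).
≈ 3.605551 (to 6 d.p.).

sqrt(13)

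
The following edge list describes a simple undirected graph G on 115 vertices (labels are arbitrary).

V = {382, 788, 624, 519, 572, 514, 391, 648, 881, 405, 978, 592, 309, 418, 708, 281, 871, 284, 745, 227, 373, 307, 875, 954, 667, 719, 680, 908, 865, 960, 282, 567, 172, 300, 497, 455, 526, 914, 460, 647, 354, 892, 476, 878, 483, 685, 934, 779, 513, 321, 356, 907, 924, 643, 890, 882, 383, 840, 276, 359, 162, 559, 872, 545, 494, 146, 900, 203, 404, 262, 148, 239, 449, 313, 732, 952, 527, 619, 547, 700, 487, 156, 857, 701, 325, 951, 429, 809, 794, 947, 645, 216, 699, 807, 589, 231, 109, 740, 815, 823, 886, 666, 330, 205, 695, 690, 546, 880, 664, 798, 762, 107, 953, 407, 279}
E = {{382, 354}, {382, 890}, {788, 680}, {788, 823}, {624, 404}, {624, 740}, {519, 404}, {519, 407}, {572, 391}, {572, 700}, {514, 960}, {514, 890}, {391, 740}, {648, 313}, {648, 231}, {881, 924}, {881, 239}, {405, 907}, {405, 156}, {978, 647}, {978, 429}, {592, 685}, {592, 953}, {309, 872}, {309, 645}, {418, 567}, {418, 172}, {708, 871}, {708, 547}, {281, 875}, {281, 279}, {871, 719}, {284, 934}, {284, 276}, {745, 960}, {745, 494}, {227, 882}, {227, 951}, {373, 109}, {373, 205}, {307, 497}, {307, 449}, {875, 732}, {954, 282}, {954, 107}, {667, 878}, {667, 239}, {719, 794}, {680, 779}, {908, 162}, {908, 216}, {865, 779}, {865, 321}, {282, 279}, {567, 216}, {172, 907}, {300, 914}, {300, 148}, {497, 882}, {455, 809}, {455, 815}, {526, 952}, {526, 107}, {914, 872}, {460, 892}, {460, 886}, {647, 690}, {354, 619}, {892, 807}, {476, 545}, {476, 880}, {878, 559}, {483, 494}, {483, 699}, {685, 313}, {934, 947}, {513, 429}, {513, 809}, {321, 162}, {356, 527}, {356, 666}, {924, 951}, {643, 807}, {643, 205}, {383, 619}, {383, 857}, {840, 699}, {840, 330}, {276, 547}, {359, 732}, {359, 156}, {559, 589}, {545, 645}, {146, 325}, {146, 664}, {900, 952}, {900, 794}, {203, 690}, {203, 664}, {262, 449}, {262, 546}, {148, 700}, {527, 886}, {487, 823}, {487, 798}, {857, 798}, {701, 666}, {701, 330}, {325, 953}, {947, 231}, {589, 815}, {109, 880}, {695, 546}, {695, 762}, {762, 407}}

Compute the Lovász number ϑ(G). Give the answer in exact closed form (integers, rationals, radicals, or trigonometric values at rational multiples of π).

115*cos(pi/115)/(cos(pi/115) + 1)

N(497) = {307, 882}, |N(497)| = 2.
deg(690) = 2; N(690) = {647, 203}.
deg(276) = 2; N(276) = {284, 547}.
deg(227) = 2; N(227) = {882, 951}.
Regular of degree 2 on 115 vertices: connected 2-regular on 115 ⇒ C_{115}.
spec(A) ≈ [2.0, 1.997, 1.9881, 1.9732, 1.9524, 1.9258, 1.8935, 1.8555, 1.812, 1.763, 1.7088, 1.6495, 1.5853, 1.5164, 1.4429, 1.3651, 1.2832, 1.1976, 1.1083, 1.0157, 0.9201, 0.8218, 0.721, 0.618, 0.5132, 0.4069, 0.2994, 0.1909, 0.0819, -0.0273, -0.1365, -0.2452, -0.3533, -0.4602, -0.5658, -0.6698, -0.7717, -0.8713, -0.9683, -1.0624, -1.1534, -1.2409, -1.3247, -1.4045, -1.4802, -1.5514, -1.618, -1.6798, -1.7366, -1.7882, -1.8344, -1.8752, -1.9104, -1.9399, -1.9635, -1.9814, -1.9933, -1.9993] (distinct, 4 d.p.).
λ_max=2, λ_min=-2*cos(pi/115); ϑ = −115·λ_min/(λ_max−λ_min) = 115*cos(pi/115)/(cos(pi/115) + 1).
Numerically 57.489270835.
α=57, χ(Ḡ)=58; ϑ=115*cos(pi/115)/(cos(pi/115) + 1) lies between (both strict).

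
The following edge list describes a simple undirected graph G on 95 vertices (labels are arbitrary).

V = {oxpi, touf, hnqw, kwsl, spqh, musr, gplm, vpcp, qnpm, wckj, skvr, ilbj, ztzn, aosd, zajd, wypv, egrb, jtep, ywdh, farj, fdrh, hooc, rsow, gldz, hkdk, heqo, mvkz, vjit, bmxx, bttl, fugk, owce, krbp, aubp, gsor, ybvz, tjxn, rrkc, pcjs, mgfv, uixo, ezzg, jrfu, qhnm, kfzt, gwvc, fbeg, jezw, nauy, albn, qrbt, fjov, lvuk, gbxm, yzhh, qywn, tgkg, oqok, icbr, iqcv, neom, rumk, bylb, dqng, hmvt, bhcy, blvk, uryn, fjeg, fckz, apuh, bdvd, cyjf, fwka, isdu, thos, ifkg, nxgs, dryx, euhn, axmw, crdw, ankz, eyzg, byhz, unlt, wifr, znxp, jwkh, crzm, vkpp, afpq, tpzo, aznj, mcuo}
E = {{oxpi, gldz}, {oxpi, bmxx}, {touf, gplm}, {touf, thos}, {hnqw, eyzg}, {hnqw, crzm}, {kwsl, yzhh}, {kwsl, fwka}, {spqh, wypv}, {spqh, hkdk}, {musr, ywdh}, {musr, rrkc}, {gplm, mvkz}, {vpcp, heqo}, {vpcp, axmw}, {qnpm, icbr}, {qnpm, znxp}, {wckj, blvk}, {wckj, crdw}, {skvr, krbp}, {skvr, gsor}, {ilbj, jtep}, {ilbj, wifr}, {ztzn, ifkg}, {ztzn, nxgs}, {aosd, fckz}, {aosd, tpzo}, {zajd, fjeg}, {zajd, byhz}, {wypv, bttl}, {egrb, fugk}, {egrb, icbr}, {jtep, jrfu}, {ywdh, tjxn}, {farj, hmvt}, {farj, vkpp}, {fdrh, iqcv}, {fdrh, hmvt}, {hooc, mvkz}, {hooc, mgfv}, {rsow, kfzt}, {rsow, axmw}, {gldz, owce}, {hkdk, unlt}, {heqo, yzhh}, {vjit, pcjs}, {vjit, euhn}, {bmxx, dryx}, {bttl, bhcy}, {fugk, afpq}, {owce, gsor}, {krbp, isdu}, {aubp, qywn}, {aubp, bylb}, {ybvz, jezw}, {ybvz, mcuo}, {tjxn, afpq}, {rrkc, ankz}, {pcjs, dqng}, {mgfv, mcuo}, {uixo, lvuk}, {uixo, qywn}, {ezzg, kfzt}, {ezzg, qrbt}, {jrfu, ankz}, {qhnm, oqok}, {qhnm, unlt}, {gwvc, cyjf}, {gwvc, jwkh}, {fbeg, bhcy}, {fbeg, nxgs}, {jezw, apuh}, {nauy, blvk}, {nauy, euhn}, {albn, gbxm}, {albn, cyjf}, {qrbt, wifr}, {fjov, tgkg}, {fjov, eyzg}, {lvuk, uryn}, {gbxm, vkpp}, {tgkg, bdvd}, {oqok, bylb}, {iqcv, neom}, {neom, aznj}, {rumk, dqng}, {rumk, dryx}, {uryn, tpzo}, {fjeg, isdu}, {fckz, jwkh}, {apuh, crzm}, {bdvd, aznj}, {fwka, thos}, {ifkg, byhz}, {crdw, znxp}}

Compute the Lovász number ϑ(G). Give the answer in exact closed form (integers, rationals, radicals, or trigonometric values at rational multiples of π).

deg(fwka) = 2; N(fwka) = {kwsl, thos}.
N(ilbj) = {jtep, wifr}, |N(ilbj)| = 2.
N(farj) = {hmvt, vkpp}, |N(farj)| = 2.
N(aosd) = {fckz, tpzo}, |N(aosd)| = 2.
95-vertex 2-regular graph: the odd cycle C_{95}.
A has 48 distinct eigenvalues ≈ [2.0, 1.996, 1.983, 1.961, 1.93, 1.892, 1.845, 1.789, 1.727, 1.656, 1.578, 1.494, 1.402, 1.305, 1.202, 1.094, 0.981, 0.864, 0.742, 0.618, 0.491, 0.362, 0.231, 0.099, -0.033, -0.165, -0.297, -0.427, -0.555, -0.681, -0.803, -0.923, -1.038, -1.149, -1.254, -1.355, -1.449, -1.537, -1.618, -1.692, -1.759, -1.818, -1.869, -1.912, -1.947, -1.973, -1.99, -1.999].
With N=95: ϑ(G) = 95·(-(-1)*2*cos(pi/95))/(2−(-2*cos(pi/95))) = 95*cos(pi/95)/(cos(pi/95) + 1).
≈ 47.487011311 (to 9 d.p.).
Check 47 ≤ 95*cos(pi/95)/(cos(pi/95) + 1) ≤ 48: both strict.

95*cos(pi/95)/(cos(pi/95) + 1)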